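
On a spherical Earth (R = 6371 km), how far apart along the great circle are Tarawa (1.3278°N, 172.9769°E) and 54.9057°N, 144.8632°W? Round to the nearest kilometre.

7069 km

Δλ = -144.8632 − 172.9769 = -317.8401°; wrapped into (−180°, 180°]: 42.1599°.
Δφ = 54.9057 − 1.3278 = 53.5779°.
a = sin²(Δφ/2) + cos φ₁ · cos φ₂ · sin²(Δλ/2) = 0.277489.
c = 2·atan2(√a, √(1−a)) = 1.10960 rad → d = 6371·c ≈ 7069.25 km.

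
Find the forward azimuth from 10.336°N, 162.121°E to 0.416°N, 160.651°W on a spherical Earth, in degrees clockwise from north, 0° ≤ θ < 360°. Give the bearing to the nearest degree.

Δλ = -160.651 − 162.121 = -322.772°; wrapped into (−180°, 180°]: 37.228°.
θ = atan2( sin Δλ · cos φ₂ , cos φ₁ · sin φ₂ − sin φ₁ · cos φ₂ · cos Δλ )
  = atan2(0.60497, -0.13571) = 102.644° → normalised to [0°, 360°): 102.644°.

103°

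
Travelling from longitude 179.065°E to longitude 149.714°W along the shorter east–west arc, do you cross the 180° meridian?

Naïve |-149.714 − 179.065| = 328.779° > 180°, so the shorter arc goes the other way round — across 180°.
Signed shortest Δλ = ((-149.714 − 179.065 + 180) mod 360) − 180 = 31.221°.
Going east by 31.221° from +179.065° passes through 180° before reaching -149.714°.

Yes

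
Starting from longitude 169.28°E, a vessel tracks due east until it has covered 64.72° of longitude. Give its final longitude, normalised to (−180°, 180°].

126.00°W

Start at +169.28°; shift +64.72° → +234.00°.
+234.00° lies outside (−180°, 180°]; subtract 360° → -126.00°.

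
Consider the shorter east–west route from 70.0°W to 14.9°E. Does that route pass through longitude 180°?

Signed shortest Δλ = ((14.9 − -70.0 + 180) mod 360) − 180 = 84.9°.
Going east by 84.9° from -70.0° reaches +14.9° without touching 180°.

No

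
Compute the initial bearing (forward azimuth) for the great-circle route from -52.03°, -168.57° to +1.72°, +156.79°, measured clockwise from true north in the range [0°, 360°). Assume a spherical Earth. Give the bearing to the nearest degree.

320°

Δλ = 156.79 − -168.57 = 325.36°; wrapped into (−180°, 180°]: -34.64°.
θ = atan2( sin Δλ · cos φ₂ , cos φ₁ · sin φ₂ − sin φ₁ · cos φ₂ · cos Δλ )
  = atan2(-0.56816, 0.66677) = -40.435° → normalised to [0°, 360°): 319.565°.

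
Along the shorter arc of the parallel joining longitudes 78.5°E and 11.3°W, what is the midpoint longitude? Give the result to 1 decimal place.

33.6°E

Signed shortest Δλ from +78.5° to -11.3° is -89.8°.
Midpoint longitude = +78.5° + (-89.8°)/2 = +78.5° − 44.9° = +33.6°.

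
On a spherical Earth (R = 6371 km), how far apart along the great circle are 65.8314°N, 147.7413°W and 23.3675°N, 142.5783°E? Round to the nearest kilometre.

6728 km

Δλ = 142.5783 − -147.7413 = 290.3196°; wrapped into (−180°, 180°]: -69.6804°.
Δφ = 23.3675 − 65.8314 = -42.4639°.
a = sin²(Δφ/2) + cos φ₁ · cos φ₂ · sin²(Δλ/2) = 0.253813.
c = 2·atan2(√a, √(1−a)) = 1.05598 rad → d = 6371·c ≈ 6727.65 km.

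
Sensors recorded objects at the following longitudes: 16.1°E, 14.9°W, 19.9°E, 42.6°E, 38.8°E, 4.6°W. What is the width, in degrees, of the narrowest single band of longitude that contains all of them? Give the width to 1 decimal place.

Sort the longitudes: -14.9°, -4.6°, +16.1°, +19.9°, +38.8°, +42.6°.
Eastward gaps between consecutive values (wrapping around): 10.3°, 20.7°, 3.8°, 18.9°, 3.8°, 302.5°.
Largest gap = 302.5° ⇒ minimal covering band is its complement: 360° − 302.5° = 57.5°.
Band runs from -14.9° eastward to +42.6°.

57.5°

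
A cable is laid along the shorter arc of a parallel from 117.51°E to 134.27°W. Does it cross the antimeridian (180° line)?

Yes

Naïve |-134.27 − 117.51| = 251.78° > 180°, so the shorter arc goes the other way round — across 180°.
Signed shortest Δλ = ((-134.27 − 117.51 + 180) mod 360) − 180 = 108.22°.
Going east by 108.22° from +117.51° passes through 180° before reaching -134.27°.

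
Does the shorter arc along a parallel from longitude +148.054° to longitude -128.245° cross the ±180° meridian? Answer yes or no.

Naïve |-128.245 − 148.054| = 276.299° > 180°, so the shorter arc goes the other way round — across 180°.
Signed shortest Δλ = ((-128.245 − 148.054 + 180) mod 360) − 180 = 83.701°.
Going east by 83.701° from +148.054° passes through 180° before reaching -128.245°.

Yes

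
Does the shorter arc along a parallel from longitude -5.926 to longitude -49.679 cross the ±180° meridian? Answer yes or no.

No

Signed shortest Δλ = ((-49.679 − -5.926 + 180) mod 360) − 180 = -43.753°.
Going west by 43.753° from -5.926° reaches -49.679° without touching 180°.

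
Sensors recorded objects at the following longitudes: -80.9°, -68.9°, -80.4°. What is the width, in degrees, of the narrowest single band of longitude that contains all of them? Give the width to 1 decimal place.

Sort the longitudes: -80.9°, -80.4°, -68.9°.
Eastward gaps between consecutive values (wrapping around): 0.5°, 11.5°, 348.0°.
Largest gap = 348.0° ⇒ minimal covering band is its complement: 360° − 348.0° = 12.0°.
Band runs from -80.9° eastward to -68.9°.

12.0°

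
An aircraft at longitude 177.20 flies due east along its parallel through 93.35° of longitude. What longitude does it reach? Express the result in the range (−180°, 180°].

-89.45°

Start at +177.20°; shift +93.35° → +270.55°.
+270.55° lies outside (−180°, 180°]; subtract 360° → -89.45°.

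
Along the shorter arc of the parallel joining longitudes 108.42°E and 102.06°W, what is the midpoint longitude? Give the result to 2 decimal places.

176.82°W

Signed shortest Δλ from +108.42° to -102.06° is +149.52°.
Midpoint longitude = +108.42° + (+149.52°)/2 = +108.42° + 74.76° = +183.18°.
Normalise into (−180°, 180°]: -176.82°.
(The naïve average (+108.42 + -102.06)/2 = 3.18° is on the wrong side of the globe.)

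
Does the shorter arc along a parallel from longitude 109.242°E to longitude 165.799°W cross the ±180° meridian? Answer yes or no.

Naïve |-165.799 − 109.242| = 275.041° > 180°, so the shorter arc goes the other way round — across 180°.
Signed shortest Δλ = ((-165.799 − 109.242 + 180) mod 360) − 180 = 84.959°.
Going east by 84.959° from +109.242° passes through 180° before reaching -165.799°.

Yes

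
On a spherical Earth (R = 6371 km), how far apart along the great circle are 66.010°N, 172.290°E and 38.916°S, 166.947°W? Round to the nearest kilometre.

11803 km

Δλ = -166.947 − 172.290 = -339.237°; wrapped into (−180°, 180°]: 20.763°.
Δφ = -38.916 − 66.010 = -104.926°.
a = sin²(Δφ/2) + cos φ₁ · cos φ₂ · sin²(Δλ/2) = 0.639058.
c = 2·atan2(√a, √(1−a)) = 1.85263 rad → d = 6371·c ≈ 11803.10 km.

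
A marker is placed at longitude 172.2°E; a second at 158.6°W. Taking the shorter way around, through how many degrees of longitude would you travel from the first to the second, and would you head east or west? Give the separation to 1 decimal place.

Raw difference: -158.6 − 172.2 = -330.8°.
Normalise into (−180°, 180°]: -330.8° + 360° = 29.2°.
Positive ⇒ the second point lies to the east; separation 29.2°.

29.2° east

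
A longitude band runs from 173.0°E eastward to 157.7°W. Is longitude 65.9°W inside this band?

No

Band width going east from +173.0° to -157.7°: ((-157.7 − 173.0) mod 360) = 29.3°.
Offset of -65.9° east of the west edge: ((-65.9 − 173.0) mod 360) = 121.1°.
121.1° > 29.3° ⇒ outside.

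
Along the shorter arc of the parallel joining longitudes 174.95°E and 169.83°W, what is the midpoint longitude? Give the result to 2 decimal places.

177.44°W

Signed shortest Δλ from +174.95° to -169.83° is +15.22°.
Midpoint longitude = +174.95° + (+15.22°)/2 = +174.95° + 7.61° = +182.56°.
Normalise into (−180°, 180°]: -177.44°.
(The naïve average (+174.95 + -169.83)/2 = 2.56° is on the wrong side of the globe.)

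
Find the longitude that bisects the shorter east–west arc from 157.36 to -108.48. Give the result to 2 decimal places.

Signed shortest Δλ from +157.36° to -108.48° is +94.16°.
Midpoint longitude = +157.36° + (+94.16°)/2 = +157.36° + 47.08° = +204.44°.
Normalise into (−180°, 180°]: -155.56°.
(The naïve average (+157.36 + -108.48)/2 = 24.44° is on the wrong side of the globe.)

-155.56°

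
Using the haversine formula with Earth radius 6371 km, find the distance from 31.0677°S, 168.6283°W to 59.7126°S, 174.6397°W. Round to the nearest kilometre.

3217 km

Δλ = -174.6397 − -168.6283 = -6.0114°.
Δφ = -59.7126 − -31.0677 = -28.6449°.
a = sin²(Δφ/2) + cos φ₁ · cos φ₂ · sin²(Δλ/2) = 0.062384.
c = 2·atan2(√a, √(1−a)) = 0.50488 rad → d = 6371·c ≈ 3216.60 km.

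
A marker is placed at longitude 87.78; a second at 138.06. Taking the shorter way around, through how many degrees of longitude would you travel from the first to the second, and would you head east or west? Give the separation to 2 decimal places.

Raw difference: 138.06 − 87.78 = 50.28°.
Normalise into (−180°, 180°]: 50.28° stays 50.28°.
Positive ⇒ the second point lies to the east; separation 50.28°.

50.28° east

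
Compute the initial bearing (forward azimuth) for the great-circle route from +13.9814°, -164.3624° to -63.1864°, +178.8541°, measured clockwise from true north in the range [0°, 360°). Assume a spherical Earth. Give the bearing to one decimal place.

Δλ = 178.8541 − -164.3624 = 343.2165°; wrapped into (−180°, 180°]: -16.7835°.
θ = atan2( sin Δλ · cos φ₂ , cos φ₁ · sin φ₂ − sin φ₁ · cos φ₂ · cos Δλ )
  = atan2(-0.13025, -0.97038) = -172.355° → normalised to [0°, 360°): 187.645°.

187.6°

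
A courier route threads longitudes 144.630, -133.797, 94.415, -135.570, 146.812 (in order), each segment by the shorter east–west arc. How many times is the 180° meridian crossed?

4

Leg 1: +144.630° → -133.797°, shortest Δλ = 81.573° (east) — crosses 180°.
Leg 2: -133.797° → +94.415°, shortest Δλ = -131.788° (west) — crosses 180°.
Leg 3: +94.415° → -135.570°, shortest Δλ = 130.015° (east) — crosses 180°.
Leg 4: -135.570° → +146.812°, shortest Δλ = -77.618° (west) — crosses 180°.
Total crossings: 4.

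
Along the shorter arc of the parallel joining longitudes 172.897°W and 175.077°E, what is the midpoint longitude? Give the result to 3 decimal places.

178.910°W

Signed shortest Δλ from -172.897° to +175.077° is -12.026°.
Midpoint longitude = -172.897° + (-12.026°)/2 = -172.897° − 6.013° = -178.910°.
(The naïve average (-172.897 + +175.077)/2 = 1.09° is on the wrong side of the globe.)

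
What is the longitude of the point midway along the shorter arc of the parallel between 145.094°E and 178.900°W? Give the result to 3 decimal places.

Signed shortest Δλ from +145.094° to -178.900° is +36.006°.
Midpoint longitude = +145.094° + (+36.006°)/2 = +145.094° + 18.003° = +163.097°.
(The naïve average (+145.094 + -178.900)/2 = -16.903° is on the wrong side of the globe.)

163.097°E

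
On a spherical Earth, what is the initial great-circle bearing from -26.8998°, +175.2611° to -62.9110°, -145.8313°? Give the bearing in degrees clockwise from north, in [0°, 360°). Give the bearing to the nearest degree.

156°

Δλ = -145.8313 − 175.2611 = -321.0924°; wrapped into (−180°, 180°]: 38.9076°.
θ = atan2( sin Δλ · cos φ₂ , cos φ₁ · sin φ₂ − sin φ₁ · cos φ₂ · cos Δλ )
  = atan2(0.28601, -0.63365) = 155.707° → normalised to [0°, 360°): 155.707°.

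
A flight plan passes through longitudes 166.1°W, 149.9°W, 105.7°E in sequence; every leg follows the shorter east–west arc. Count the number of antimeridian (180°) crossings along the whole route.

Leg 1: -166.1° → -149.9°, shortest Δλ = 16.2° (east) — does not cross 180°.
Leg 2: -149.9° → +105.7°, shortest Δλ = -104.4° (west) — crosses 180°.
Total crossings: 1.

1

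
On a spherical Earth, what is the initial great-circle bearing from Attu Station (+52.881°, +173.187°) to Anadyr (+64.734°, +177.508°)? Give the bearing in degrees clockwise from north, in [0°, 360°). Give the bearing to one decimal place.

Δλ = 177.508 − 173.187 = 4.321°.
θ = atan2( sin Δλ · cos φ₂ , cos φ₁ · sin φ₂ − sin φ₁ · cos φ₂ · cos Δλ )
  = atan2(0.03216, 0.20637) = 8.857° → normalised to [0°, 360°): 8.857°.

8.9°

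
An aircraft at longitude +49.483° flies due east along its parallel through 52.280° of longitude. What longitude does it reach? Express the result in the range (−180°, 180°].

Start at +49.483°; shift +52.280° → +101.763°.
+101.763° already lies in (−180°, 180°].

+101.763°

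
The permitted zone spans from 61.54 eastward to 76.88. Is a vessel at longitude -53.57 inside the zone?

No

Band width going east from +61.54° to +76.88°: ((76.88 − 61.54) mod 360) = 15.34°.
Offset of -53.57° east of the west edge: ((-53.57 − 61.54) mod 360) = 244.89°.
244.89° > 15.34° ⇒ outside.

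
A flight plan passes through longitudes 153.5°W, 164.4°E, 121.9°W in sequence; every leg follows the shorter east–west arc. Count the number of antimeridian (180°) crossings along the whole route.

2

Leg 1: -153.5° → +164.4°, shortest Δλ = -42.1° (west) — crosses 180°.
Leg 2: +164.4° → -121.9°, shortest Δλ = 73.7° (east) — crosses 180°.
Total crossings: 2.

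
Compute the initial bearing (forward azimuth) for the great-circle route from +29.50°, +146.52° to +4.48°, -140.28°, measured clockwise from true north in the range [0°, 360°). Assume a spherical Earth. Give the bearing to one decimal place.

Δλ = -140.28 − 146.52 = -286.80°; wrapped into (−180°, 180°]: 73.20°.
θ = atan2( sin Δλ · cos φ₂ , cos φ₁ · sin φ₂ − sin φ₁ · cos φ₂ · cos Δλ )
  = atan2(0.95439, -0.07391) = 94.428° → normalised to [0°, 360°): 94.428°.

94.4°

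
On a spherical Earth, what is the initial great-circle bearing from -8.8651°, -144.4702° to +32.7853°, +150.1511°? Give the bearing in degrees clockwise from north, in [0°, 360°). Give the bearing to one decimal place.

Δλ = 150.1511 − -144.4702 = 294.6213°; wrapped into (−180°, 180°]: -65.3787°.
θ = atan2( sin Δλ · cos φ₂ , cos φ₁ · sin φ₂ − sin φ₁ · cos φ₂ · cos Δλ )
  = atan2(-0.76427, 0.58900) = -52.380° → normalised to [0°, 360°): 307.620°.

307.6°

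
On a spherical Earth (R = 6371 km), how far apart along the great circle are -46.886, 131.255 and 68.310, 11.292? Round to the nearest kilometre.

Δλ = 11.292 − 131.255 = -119.963°.
Δφ = 68.310 − -46.886 = 115.196°.
a = sin²(Δφ/2) + cos φ₁ · cos φ₂ · sin²(Δλ/2) = 0.902232.
c = 2·atan2(√a, √(1−a)) = 2.50557 rad → d = 6371·c ≈ 15962.99 km.

15963 km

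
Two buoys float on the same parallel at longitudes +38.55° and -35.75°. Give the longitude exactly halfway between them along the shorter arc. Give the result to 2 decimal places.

+1.40°

Signed shortest Δλ from +38.55° to -35.75° is -74.30°.
Midpoint longitude = +38.55° + (-74.30°)/2 = +38.55° − 37.15° = +1.40°.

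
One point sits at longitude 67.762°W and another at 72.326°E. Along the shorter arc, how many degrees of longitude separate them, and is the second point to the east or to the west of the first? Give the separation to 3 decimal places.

140.088° east

Raw difference: 72.326 − -67.762 = 140.088°.
Normalise into (−180°, 180°]: 140.088° stays 140.088°.
Positive ⇒ the second point lies to the east; separation 140.088°.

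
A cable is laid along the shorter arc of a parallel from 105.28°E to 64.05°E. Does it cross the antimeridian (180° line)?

Signed shortest Δλ = ((64.05 − 105.28 + 180) mod 360) − 180 = -41.23°.
Going west by 41.23° from +105.28° reaches +64.05° without touching 180°.

No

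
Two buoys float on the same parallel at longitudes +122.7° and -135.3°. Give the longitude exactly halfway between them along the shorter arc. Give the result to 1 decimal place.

Signed shortest Δλ from +122.7° to -135.3° is +102.0°.
Midpoint longitude = +122.7° + (+102.0°)/2 = +122.7° + 51.0° = +173.7°.
(The naïve average (+122.7 + -135.3)/2 = -6.3° is on the wrong side of the globe.)

+173.7°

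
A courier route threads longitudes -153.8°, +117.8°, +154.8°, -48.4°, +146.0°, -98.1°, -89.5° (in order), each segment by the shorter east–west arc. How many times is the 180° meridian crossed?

Leg 1: -153.8° → +117.8°, shortest Δλ = -88.4° (west) — crosses 180°.
Leg 2: +117.8° → +154.8°, shortest Δλ = 37.0° (east) — does not cross 180°.
Leg 3: +154.8° → -48.4°, shortest Δλ = 156.8° (east) — crosses 180°.
Leg 4: -48.4° → +146.0°, shortest Δλ = -165.6° (west) — crosses 180°.
Leg 5: +146.0° → -98.1°, shortest Δλ = 115.9° (east) — crosses 180°.
Leg 6: -98.1° → -89.5°, shortest Δλ = 8.6° (east) — does not cross 180°.
Total crossings: 4.

4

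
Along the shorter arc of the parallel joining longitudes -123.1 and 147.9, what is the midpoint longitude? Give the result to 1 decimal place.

-167.6°

Signed shortest Δλ from -123.1° to +147.9° is -89.0°.
Midpoint longitude = -123.1° + (-89.0°)/2 = -123.1° − 44.5° = -167.6°.
(The naïve average (-123.1 + +147.9)/2 = 12.4° is on the wrong side of the globe.)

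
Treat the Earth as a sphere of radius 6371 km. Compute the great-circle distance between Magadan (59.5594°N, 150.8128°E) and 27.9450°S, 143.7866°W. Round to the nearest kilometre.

11406 km

Δλ = -143.7866 − 150.8128 = -294.5994°; wrapped into (−180°, 180°]: 65.4006°.
Δφ = -27.9450 − 59.5594 = -87.5044°.
a = sin²(Δφ/2) + cos φ₁ · cos φ₂ · sin²(Δλ/2) = 0.608858.
c = 2·atan2(√a, √(1−a)) = 1.79027 rad → d = 6371·c ≈ 11405.81 km.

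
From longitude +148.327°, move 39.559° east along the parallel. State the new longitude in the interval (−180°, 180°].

Start at +148.327°; shift +39.559° → +187.886°.
+187.886° lies outside (−180°, 180°]; subtract 360° → -172.114°.

-172.114°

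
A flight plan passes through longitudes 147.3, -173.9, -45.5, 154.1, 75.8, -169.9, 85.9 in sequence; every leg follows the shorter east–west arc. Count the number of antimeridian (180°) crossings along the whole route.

4

Leg 1: +147.3° → -173.9°, shortest Δλ = 38.8° (east) — crosses 180°.
Leg 2: -173.9° → -45.5°, shortest Δλ = 128.4° (east) — does not cross 180°.
Leg 3: -45.5° → +154.1°, shortest Δλ = -160.4° (west) — crosses 180°.
Leg 4: +154.1° → +75.8°, shortest Δλ = -78.3° (west) — does not cross 180°.
Leg 5: +75.8° → -169.9°, shortest Δλ = 114.3° (east) — crosses 180°.
Leg 6: -169.9° → +85.9°, shortest Δλ = -104.2° (west) — crosses 180°.
Total crossings: 4.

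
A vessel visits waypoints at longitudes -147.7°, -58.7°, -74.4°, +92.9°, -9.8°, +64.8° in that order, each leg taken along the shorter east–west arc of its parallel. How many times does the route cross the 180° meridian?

0

Leg 1: -147.7° → -58.7°, shortest Δλ = 89.0° (east) — does not cross 180°.
Leg 2: -58.7° → -74.4°, shortest Δλ = -15.7° (west) — does not cross 180°.
Leg 3: -74.4° → +92.9°, shortest Δλ = 167.3° (east) — does not cross 180°.
Leg 4: +92.9° → -9.8°, shortest Δλ = -102.7° (west) — does not cross 180°.
Leg 5: -9.8° → +64.8°, shortest Δλ = 74.6° (east) — does not cross 180°.
Total crossings: 0.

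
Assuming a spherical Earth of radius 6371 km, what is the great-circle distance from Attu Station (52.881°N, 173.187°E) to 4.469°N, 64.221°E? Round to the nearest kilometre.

10860 km

Δλ = 64.221 − 173.187 = -108.966°.
Δφ = 4.469 − 52.881 = -48.412°.
a = sin²(Δφ/2) + cos φ₁ · cos φ₂ · sin²(Δλ/2) = 0.566702.
c = 2·atan2(√a, √(1−a)) = 1.70460 rad → d = 6371·c ≈ 10860.01 km.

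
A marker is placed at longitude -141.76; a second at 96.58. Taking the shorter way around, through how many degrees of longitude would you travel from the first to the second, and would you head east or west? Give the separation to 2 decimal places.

Raw difference: 96.58 − -141.76 = 238.34°.
Normalise into (−180°, 180°]: 238.34° − 360° = -121.66°.
Negative ⇒ the second point lies to the west; separation 121.66°.

121.66° west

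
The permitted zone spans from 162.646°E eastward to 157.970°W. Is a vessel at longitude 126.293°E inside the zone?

No

Band width going east from +162.646° to -157.970°: ((-157.970 − 162.646) mod 360) = 39.384°.
Offset of +126.293° east of the west edge: ((126.293 − 162.646) mod 360) = 323.647°.
323.647° > 39.384° ⇒ outside.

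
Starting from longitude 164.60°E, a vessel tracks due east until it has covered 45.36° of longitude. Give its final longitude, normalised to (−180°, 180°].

Start at +164.60°; shift +45.36° → +209.96°.
+209.96° lies outside (−180°, 180°]; subtract 360° → -150.04°.

150.04°W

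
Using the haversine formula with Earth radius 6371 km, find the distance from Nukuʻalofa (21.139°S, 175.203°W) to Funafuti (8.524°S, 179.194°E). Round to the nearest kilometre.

Δλ = 179.194 − -175.203 = 354.397°; wrapped into (−180°, 180°]: -5.603°.
Δφ = -8.524 − -21.139 = 12.615°.
a = sin²(Δφ/2) + cos φ₁ · cos φ₂ · sin²(Δλ/2) = 0.014274.
c = 2·atan2(√a, √(1−a)) = 0.23952 rad → d = 6371·c ≈ 1525.96 km.

1526 km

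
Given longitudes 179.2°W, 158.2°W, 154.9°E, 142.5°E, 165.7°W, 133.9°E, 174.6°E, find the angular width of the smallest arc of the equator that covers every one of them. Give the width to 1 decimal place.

Sort the longitudes: -179.2°, -165.7°, -158.2°, +133.9°, +142.5°, +154.9°, +174.6°.
Eastward gaps between consecutive values (wrapping around): 13.5°, 7.5°, 292.1°, 8.6°, 12.4°, 19.7°, 6.2°.
Largest gap = 292.1° ⇒ minimal covering band is its complement: 360° − 292.1° = 67.9°.
Band runs from +133.9° eastward to -158.2°, crossing the antimeridian.

67.9°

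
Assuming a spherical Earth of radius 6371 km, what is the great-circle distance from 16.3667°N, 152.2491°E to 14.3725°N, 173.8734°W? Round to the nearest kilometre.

3635 km

Δλ = -173.8734 − 152.2491 = -326.1225°; wrapped into (−180°, 180°]: 33.8775°.
Δφ = 14.3725 − 16.3667 = -1.9942°.
a = sin²(Δφ/2) + cos φ₁ · cos φ₂ · sin²(Δλ/2) = 0.079198.
c = 2·atan2(√a, √(1−a)) = 0.57055 rad → d = 6371·c ≈ 3634.99 km.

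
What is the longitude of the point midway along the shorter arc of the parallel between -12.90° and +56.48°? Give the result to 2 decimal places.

+21.79°

Signed shortest Δλ from -12.90° to +56.48° is +69.38°.
Midpoint longitude = -12.90° + (+69.38°)/2 = -12.90° + 34.69° = +21.79°.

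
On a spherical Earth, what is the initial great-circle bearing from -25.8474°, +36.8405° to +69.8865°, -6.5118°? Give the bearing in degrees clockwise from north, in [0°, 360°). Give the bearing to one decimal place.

346.1°

Δλ = -6.5118 − 36.8405 = -43.3523°.
θ = atan2( sin Δλ · cos φ₂ , cos φ₁ · sin φ₂ − sin φ₁ · cos φ₂ · cos Δλ )
  = atan2(-0.23607, 0.95409) = -13.897° → normalised to [0°, 360°): 346.103°.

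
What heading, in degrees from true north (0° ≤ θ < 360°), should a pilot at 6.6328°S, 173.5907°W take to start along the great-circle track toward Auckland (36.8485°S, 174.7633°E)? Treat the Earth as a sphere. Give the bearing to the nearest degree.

198°

Δλ = 174.7633 − -173.5907 = 348.3540°; wrapped into (−180°, 180°]: -11.6460°.
θ = atan2( sin Δλ · cos φ₂ , cos φ₁ · sin φ₂ − sin φ₁ · cos φ₂ · cos Δλ )
  = atan2(-0.16154, -0.50516) = -162.267° → normalised to [0°, 360°): 197.733°.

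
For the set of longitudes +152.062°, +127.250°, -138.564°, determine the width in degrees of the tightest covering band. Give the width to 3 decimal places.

Sort the longitudes: -138.564°, +127.250°, +152.062°.
Eastward gaps between consecutive values (wrapping around): 265.814°, 24.812°, 69.374°.
Largest gap = 265.814° ⇒ minimal covering band is its complement: 360° − 265.814° = 94.186°.
Band runs from +127.250° eastward to -138.564°, crossing the antimeridian.

94.186°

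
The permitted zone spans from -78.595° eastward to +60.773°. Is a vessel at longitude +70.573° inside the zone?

No

Band width going east from -78.595° to +60.773°: ((60.773 − -78.595) mod 360) = 139.368°.
Offset of +70.573° east of the west edge: ((70.573 − -78.595) mod 360) = 149.168°.
149.168° > 139.368° ⇒ outside.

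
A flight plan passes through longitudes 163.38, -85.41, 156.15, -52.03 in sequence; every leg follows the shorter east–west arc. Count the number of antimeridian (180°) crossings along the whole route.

Leg 1: +163.38° → -85.41°, shortest Δλ = 111.21° (east) — crosses 180°.
Leg 2: -85.41° → +156.15°, shortest Δλ = -118.44° (west) — crosses 180°.
Leg 3: +156.15° → -52.03°, shortest Δλ = 151.82° (east) — crosses 180°.
Total crossings: 3.

3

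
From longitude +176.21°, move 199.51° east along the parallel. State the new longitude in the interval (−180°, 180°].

Start at +176.21°; shift +199.51° → +375.72°.
+375.72° lies outside (−180°, 180°]; subtract 360° → +15.72°.

+15.72°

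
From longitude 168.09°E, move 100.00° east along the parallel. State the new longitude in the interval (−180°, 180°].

Start at +168.09°; shift +100.00° → +268.09°.
+268.09° lies outside (−180°, 180°]; subtract 360° → -91.91°.

91.91°W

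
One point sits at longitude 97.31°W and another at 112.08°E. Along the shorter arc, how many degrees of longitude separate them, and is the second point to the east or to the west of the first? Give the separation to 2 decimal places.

150.61° west

Raw difference: 112.08 − -97.31 = 209.39°.
Normalise into (−180°, 180°]: 209.39° − 360° = -150.61°.
Negative ⇒ the second point lies to the west; separation 150.61°.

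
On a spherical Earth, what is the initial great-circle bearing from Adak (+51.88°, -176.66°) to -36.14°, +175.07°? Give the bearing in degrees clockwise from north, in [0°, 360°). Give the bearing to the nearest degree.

187°

Δλ = 175.07 − -176.66 = 351.73°; wrapped into (−180°, 180°]: -8.27°.
θ = atan2( sin Δλ · cos φ₂ , cos φ₁ · sin φ₂ − sin φ₁ · cos φ₂ · cos Δλ )
  = atan2(-0.11616, -0.99280) = -173.327° → normalised to [0°, 360°): 186.673°.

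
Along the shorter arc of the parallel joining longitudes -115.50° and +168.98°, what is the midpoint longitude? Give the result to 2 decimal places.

-153.26°

Signed shortest Δλ from -115.50° to +168.98° is -75.52°.
Midpoint longitude = -115.50° + (-75.52°)/2 = -115.50° − 37.76° = -153.26°.
(The naïve average (-115.50 + +168.98)/2 = 26.74° is on the wrong side of the globe.)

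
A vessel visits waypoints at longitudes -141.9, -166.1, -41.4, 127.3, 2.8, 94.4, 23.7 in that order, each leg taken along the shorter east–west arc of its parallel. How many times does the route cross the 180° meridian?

0

Leg 1: -141.9° → -166.1°, shortest Δλ = -24.2° (west) — does not cross 180°.
Leg 2: -166.1° → -41.4°, shortest Δλ = 124.7° (east) — does not cross 180°.
Leg 3: -41.4° → +127.3°, shortest Δλ = 168.7° (east) — does not cross 180°.
Leg 4: +127.3° → +2.8°, shortest Δλ = -124.5° (west) — does not cross 180°.
Leg 5: +2.8° → +94.4°, shortest Δλ = 91.6° (east) — does not cross 180°.
Leg 6: +94.4° → +23.7°, shortest Δλ = -70.7° (west) — does not cross 180°.
Total crossings: 0.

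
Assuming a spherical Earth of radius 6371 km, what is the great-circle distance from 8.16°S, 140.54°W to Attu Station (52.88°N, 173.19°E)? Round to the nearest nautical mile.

Δλ = 173.19 − -140.54 = 313.73°; wrapped into (−180°, 180°]: -46.27°.
Δφ = 52.88 − -8.16 = 61.04°.
a = sin²(Δφ/2) + cos φ₁ · cos φ₂ · sin²(Δλ/2) = 0.350117.
c = 2·atan2(√a, √(1−a)) = 1.26635 rad → d = 6371·c ≈ 8067.91 km ≈ 4356.32 nmi.

4356 nmi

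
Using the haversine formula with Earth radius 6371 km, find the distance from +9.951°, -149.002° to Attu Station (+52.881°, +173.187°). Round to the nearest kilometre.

5849 km

Δλ = 173.187 − -149.002 = 322.189°; wrapped into (−180°, 180°]: -37.811°.
Δφ = 52.881 − 9.951 = 42.930°.
a = sin²(Δφ/2) + cos φ₁ · cos φ₂ · sin²(Δλ/2) = 0.196307.
c = 2·atan2(√a, √(1−a)) = 0.91803 rad → d = 6371·c ≈ 5848.77 km.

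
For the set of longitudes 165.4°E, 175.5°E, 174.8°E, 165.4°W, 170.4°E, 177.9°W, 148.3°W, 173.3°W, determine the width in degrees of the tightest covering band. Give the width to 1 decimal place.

Sort the longitudes: -177.9°, -173.3°, -165.4°, -148.3°, +165.4°, +170.4°, +174.8°, +175.5°.
Eastward gaps between consecutive values (wrapping around): 4.6°, 7.9°, 17.1°, 313.7°, 5.0°, 4.4°, 0.7°, 6.6°.
Largest gap = 313.7° ⇒ minimal covering band is its complement: 360° − 313.7° = 46.3°.
Band runs from +165.4° eastward to -148.3°, crossing the antimeridian.

46.3°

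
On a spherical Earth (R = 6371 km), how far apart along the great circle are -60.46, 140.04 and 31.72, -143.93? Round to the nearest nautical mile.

Δλ = -143.93 − 140.04 = -283.97°; wrapped into (−180°, 180°]: 76.03°.
Δφ = 31.72 − -60.46 = 92.18°.
a = sin²(Δφ/2) + cos φ₁ · cos φ₂ · sin²(Δλ/2) = 0.678090.
c = 2·atan2(√a, √(1−a)) = 1.93497 rad → d = 6371·c ≈ 12327.71 km ≈ 6656.43 nmi.

6656 nmi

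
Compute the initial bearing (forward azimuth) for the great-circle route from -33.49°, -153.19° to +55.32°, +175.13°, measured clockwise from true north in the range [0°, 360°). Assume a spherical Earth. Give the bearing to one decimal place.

Δλ = 175.13 − -153.19 = 328.32°; wrapped into (−180°, 180°]: -31.68°.
θ = atan2( sin Δλ · cos φ₂ , cos φ₁ · sin φ₂ − sin φ₁ · cos φ₂ · cos Δλ )
  = atan2(-0.29882, 0.95300) = -17.409° → normalised to [0°, 360°): 342.591°.

342.6°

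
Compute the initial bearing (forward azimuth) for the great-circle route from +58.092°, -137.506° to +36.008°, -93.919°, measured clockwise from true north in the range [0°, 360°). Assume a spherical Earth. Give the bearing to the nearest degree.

Δλ = -93.919 − -137.506 = 43.587°.
θ = atan2( sin Δλ · cos φ₂ , cos φ₁ · sin φ₂ − sin φ₁ · cos φ₂ · cos Δλ )
  = atan2(0.55772, -0.18666) = 108.505° → normalised to [0°, 360°): 108.505°.

109°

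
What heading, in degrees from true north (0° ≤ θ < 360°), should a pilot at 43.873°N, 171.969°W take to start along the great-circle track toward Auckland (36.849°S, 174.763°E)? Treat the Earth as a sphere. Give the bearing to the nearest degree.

Δλ = 174.763 − -171.969 = 346.732°; wrapped into (−180°, 180°]: -13.268°.
θ = atan2( sin Δλ · cos φ₂ , cos φ₁ · sin φ₂ − sin φ₁ · cos φ₂ · cos Δλ )
  = atan2(-0.18366, -0.97211) = -169.302° → normalised to [0°, 360°): 190.698°.

191°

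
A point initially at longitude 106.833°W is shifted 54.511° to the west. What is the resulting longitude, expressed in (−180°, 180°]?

161.344°W

Start at -106.833°; shift −54.511° → -161.344°.
-161.344° already lies in (−180°, 180°].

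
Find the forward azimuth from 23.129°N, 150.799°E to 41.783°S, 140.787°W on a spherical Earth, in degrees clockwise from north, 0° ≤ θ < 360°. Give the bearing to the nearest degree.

Δλ = -140.787 − 150.799 = -291.586°; wrapped into (−180°, 180°]: 68.414°.
θ = atan2( sin Δλ · cos φ₂ , cos φ₁ · sin φ₂ − sin φ₁ · cos φ₂ · cos Δλ )
  = atan2(0.69338, -0.72051) = 136.100° → normalised to [0°, 360°): 136.100°.

136°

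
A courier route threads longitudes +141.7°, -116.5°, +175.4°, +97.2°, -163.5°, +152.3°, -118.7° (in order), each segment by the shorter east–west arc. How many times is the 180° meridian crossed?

5

Leg 1: +141.7° → -116.5°, shortest Δλ = 101.8° (east) — crosses 180°.
Leg 2: -116.5° → +175.4°, shortest Δλ = -68.1° (west) — crosses 180°.
Leg 3: +175.4° → +97.2°, shortest Δλ = -78.2° (west) — does not cross 180°.
Leg 4: +97.2° → -163.5°, shortest Δλ = 99.3° (east) — crosses 180°.
Leg 5: -163.5° → +152.3°, shortest Δλ = -44.2° (west) — crosses 180°.
Leg 6: +152.3° → -118.7°, shortest Δλ = 89.0° (east) — crosses 180°.
Total crossings: 5.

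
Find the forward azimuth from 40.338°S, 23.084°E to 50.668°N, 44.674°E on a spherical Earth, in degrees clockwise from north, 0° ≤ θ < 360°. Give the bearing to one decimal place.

Δλ = 44.674 − 23.084 = 21.590°.
θ = atan2( sin Δλ · cos φ₂ , cos φ₁ · sin φ₂ − sin φ₁ · cos φ₂ · cos Δλ )
  = atan2(0.23322, 0.97106) = 13.505° → normalised to [0°, 360°): 13.505°.

13.5°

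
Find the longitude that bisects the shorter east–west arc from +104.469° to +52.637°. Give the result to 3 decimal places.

Signed shortest Δλ from +104.469° to +52.637° is -51.832°.
Midpoint longitude = +104.469° + (-51.832°)/2 = +104.469° − 25.916° = +78.553°.

+78.553°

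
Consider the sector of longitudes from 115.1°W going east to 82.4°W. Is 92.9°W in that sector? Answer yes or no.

Band width going east from -115.1° to -82.4°: ((-82.4 − -115.1) mod 360) = 32.7°.
Offset of -92.9° east of the west edge: ((-92.9 − -115.1) mod 360) = 22.2°.
22.2° ≤ 32.7° ⇒ inside.

Yes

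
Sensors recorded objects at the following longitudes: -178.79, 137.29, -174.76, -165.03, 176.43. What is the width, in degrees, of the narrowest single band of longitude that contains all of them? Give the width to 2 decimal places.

Sort the longitudes: -178.79°, -174.76°, -165.03°, +137.29°, +176.43°.
Eastward gaps between consecutive values (wrapping around): 4.03°, 9.73°, 302.32°, 39.14°, 4.78°.
Largest gap = 302.32° ⇒ minimal covering band is its complement: 360° − 302.32° = 57.68°.
Band runs from +137.29° eastward to -165.03°, crossing the antimeridian.

57.68°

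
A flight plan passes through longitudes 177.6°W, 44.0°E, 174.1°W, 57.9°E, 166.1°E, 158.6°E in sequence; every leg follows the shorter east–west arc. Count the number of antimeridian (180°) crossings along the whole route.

Leg 1: -177.6° → +44.0°, shortest Δλ = -138.4° (west) — crosses 180°.
Leg 2: +44.0° → -174.1°, shortest Δλ = 141.9° (east) — crosses 180°.
Leg 3: -174.1° → +57.9°, shortest Δλ = -128.0° (west) — crosses 180°.
Leg 4: +57.9° → +166.1°, shortest Δλ = 108.2° (east) — does not cross 180°.
Leg 5: +166.1° → +158.6°, shortest Δλ = -7.5° (west) — does not cross 180°.
Total crossings: 3.

3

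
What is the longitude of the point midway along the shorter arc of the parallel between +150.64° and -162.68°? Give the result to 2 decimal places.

Signed shortest Δλ from +150.64° to -162.68° is +46.68°.
Midpoint longitude = +150.64° + (+46.68°)/2 = +150.64° + 23.34° = +173.98°.
(The naïve average (+150.64 + -162.68)/2 = -6.02° is on the wrong side of the globe.)

+173.98°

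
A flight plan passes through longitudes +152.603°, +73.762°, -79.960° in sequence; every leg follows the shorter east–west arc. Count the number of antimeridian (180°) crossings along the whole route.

0

Leg 1: +152.603° → +73.762°, shortest Δλ = -78.841° (west) — does not cross 180°.
Leg 2: +73.762° → -79.960°, shortest Δλ = -153.722° (west) — does not cross 180°.
Total crossings: 0.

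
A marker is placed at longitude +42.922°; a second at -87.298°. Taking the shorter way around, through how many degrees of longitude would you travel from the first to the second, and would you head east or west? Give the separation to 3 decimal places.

130.220° west

Raw difference: -87.298 − 42.922 = -130.22°.
Normalise into (−180°, 180°]: -130.22° stays -130.22°.
Negative ⇒ the second point lies to the west; separation 130.220°.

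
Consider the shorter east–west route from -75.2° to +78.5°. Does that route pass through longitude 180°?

Signed shortest Δλ = ((78.5 − -75.2 + 180) mod 360) − 180 = 153.7°.
Going east by 153.7° from -75.2° reaches +78.5° without touching 180°.

No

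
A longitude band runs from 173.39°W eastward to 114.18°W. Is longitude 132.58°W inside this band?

Band width going east from -173.39° to -114.18°: ((-114.18 − -173.39) mod 360) = 59.21°.
Offset of -132.58° east of the west edge: ((-132.58 − -173.39) mod 360) = 40.81°.
40.81° ≤ 59.21° ⇒ inside.

Yes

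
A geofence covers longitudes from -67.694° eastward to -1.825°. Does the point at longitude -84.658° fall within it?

Band width going east from -67.694° to -1.825°: ((-1.825 − -67.694) mod 360) = 65.869°.
Offset of -84.658° east of the west edge: ((-84.658 − -67.694) mod 360) = 343.036°.
343.036° > 65.869° ⇒ outside.

No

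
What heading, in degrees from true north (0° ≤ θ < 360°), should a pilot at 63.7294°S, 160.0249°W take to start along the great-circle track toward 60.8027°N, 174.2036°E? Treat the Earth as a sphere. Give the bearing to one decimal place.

344.8°

Δλ = 174.2036 − -160.0249 = 334.2285°; wrapped into (−180°, 180°]: -25.7715°.
θ = atan2( sin Δλ · cos φ₂ , cos φ₁ · sin φ₂ − sin φ₁ · cos φ₂ · cos Δλ )
  = atan2(-0.21210, 0.78030) = -15.206° → normalised to [0°, 360°): 344.794°.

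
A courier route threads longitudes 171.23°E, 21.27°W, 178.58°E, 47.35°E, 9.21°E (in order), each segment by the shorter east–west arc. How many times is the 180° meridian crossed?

2

Leg 1: +171.23° → -21.27°, shortest Δλ = 167.5° (east) — crosses 180°.
Leg 2: -21.27° → +178.58°, shortest Δλ = -160.15° (west) — crosses 180°.
Leg 3: +178.58° → +47.35°, shortest Δλ = -131.23° (west) — does not cross 180°.
Leg 4: +47.35° → +9.21°, shortest Δλ = -38.14° (west) — does not cross 180°.
Total crossings: 2.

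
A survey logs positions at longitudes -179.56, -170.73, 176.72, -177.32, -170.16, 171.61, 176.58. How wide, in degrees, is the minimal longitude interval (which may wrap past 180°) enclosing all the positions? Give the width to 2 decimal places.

Sort the longitudes: -179.56°, -177.32°, -170.73°, -170.16°, +171.61°, +176.58°, +176.72°.
Eastward gaps between consecutive values (wrapping around): 2.24°, 6.59°, 0.57°, 341.77°, 4.97°, 0.14°, 3.72°.
Largest gap = 341.77° ⇒ minimal covering band is its complement: 360° − 341.77° = 18.23°.
Band runs from +171.61° eastward to -170.16°, crossing the antimeridian.

18.23°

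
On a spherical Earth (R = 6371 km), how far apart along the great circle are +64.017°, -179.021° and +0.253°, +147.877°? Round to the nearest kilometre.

Δλ = 147.877 − -179.021 = 326.898°; wrapped into (−180°, 180°]: -33.102°.
Δφ = 0.253 − 64.017 = -63.764°.
a = sin²(Δφ/2) + cos φ₁ · cos φ₂ · sin²(Δλ/2) = 0.314517.
c = 2·atan2(√a, √(1−a)) = 1.19075 rad → d = 6371·c ≈ 7586.25 km.

7586 km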